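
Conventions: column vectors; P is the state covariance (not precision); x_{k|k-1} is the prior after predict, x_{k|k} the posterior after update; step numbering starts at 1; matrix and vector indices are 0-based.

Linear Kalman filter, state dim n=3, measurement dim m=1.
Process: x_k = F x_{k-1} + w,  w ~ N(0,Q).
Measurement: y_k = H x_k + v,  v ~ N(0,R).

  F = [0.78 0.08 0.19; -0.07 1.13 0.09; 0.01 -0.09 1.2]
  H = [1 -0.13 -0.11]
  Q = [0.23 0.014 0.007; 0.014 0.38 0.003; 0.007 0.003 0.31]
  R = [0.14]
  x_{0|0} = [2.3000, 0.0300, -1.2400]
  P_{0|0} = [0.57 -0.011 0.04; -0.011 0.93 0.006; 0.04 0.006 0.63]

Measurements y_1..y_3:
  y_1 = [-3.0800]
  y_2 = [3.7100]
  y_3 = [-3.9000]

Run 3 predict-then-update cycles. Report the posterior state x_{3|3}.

x_post = [-2.7831, -0.1599, -4.0805]

step 1: x^-=[1.5608, -0.2387, -1.4677]  P^-=[0.6161 0.0717 0.1871; 0.0717 1.5779 -0.0194; 0.1871 -0.0194 1.2245]  S=[0.7373]  K=[0.7952; -0.1781; 0.0746]  nu=[-4.8333]  x^+=[-2.2824, 0.6220, -1.8281]  P^+=[0.1500 0.1761 0.1434; 0.1761 1.5545 -0.0096; 0.1434 -0.0096 1.2204]
step 2: x^-=[-2.0779, 0.6981, -2.2725]  P^-=[0.4395 0.3275 0.3968; 0.3275 2.3439 -0.0451; 0.3968 -0.0451 2.0851]  S=[0.4706]  K=[0.7507; 0.0589; 0.3682]  nu=[5.6286]  x^+=[2.1473, 1.0297, -0.1999]  P^+=[0.1743 0.3067 0.2667; 0.3067 2.3423 -0.0553; 0.2667 -0.0553 2.0213]
step 3: x^-=[1.7193, 0.9953, -0.3111]  P^-=[0.5396 0.5223 0.6769; 0.5223 3.3250 -0.1084; 0.6769 -0.1084 3.2575]  S=[0.4875]  K=[0.8150; 0.2091; 0.6824]  nu=[-5.5241]  x^+=[-2.7831, -0.1599, -4.0805]  P^+=[0.2158 0.4392 0.4058; 0.4392 3.3037 -0.1779; 0.4058 -0.1779 3.0306]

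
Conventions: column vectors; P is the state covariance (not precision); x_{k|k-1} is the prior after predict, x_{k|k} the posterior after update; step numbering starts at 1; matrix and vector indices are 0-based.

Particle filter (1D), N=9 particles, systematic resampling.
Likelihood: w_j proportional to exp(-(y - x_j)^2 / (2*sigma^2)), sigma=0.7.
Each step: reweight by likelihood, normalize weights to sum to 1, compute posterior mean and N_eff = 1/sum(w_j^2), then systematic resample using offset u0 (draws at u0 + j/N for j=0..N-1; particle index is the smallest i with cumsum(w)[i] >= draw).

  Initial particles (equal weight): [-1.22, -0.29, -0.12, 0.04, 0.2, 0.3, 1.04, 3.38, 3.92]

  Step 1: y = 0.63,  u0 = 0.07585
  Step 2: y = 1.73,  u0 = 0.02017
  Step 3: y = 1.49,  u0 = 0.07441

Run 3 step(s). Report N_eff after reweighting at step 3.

step 1: w=[0.0071, 0.0985, 0.1315, 0.1637, 0.1934, 0.2090, 0.1967, 0.0001, 0.0000]  mean=0.2599  Neff=5.7599  idx=[1, 2, 3, 4, 4, 5, 5, 6, 6]
step 2: w=[0.0088, 0.0173, 0.0308, 0.0521, 0.0521, 0.0704, 0.0704, 0.3491, 0.3491]  mean=0.7858  Neff=3.8405  idx=[1, 4, 6, 7, 7, 7, 8, 8, 8]
step 3: w=[0.0132, 0.0341, 0.0439, 0.1515, 0.1515, 0.1515, 0.1515, 0.1515, 0.1515]  mean=0.9635  Neff=7.0966  idx=[2, 3, 4, 5, 5, 6, 7, 8, 8]

N_eff = 7.0966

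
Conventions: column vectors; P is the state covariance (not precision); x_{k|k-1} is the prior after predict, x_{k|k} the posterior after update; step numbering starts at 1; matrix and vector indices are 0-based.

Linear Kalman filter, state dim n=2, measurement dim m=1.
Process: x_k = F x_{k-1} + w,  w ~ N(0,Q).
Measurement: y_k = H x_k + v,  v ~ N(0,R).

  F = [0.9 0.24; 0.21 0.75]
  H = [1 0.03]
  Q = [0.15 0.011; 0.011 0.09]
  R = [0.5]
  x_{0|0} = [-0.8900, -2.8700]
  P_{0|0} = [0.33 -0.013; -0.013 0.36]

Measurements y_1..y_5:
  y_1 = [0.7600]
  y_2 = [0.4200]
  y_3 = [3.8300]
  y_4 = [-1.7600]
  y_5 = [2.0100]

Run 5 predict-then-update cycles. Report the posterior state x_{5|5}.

x_post = [0.7479, 0.0554]

step 1: x^-=[-1.4898, -2.3394]  P^-=[0.4324 0.1287; 0.1287 0.3030]  S=[0.9404]  K=[0.4639; 0.1466]  nu=[2.3200]  x^+=[-0.4135, -1.9994]  P^+=[0.2300 0.0648; 0.0648 0.2828]
step 2: x^-=[-0.8520, -1.5864]  P^-=[0.3806 0.1524; 0.1524 0.2796]  S=[0.8900]  K=[0.4328; 0.1806]  nu=[1.3196]  x^+=[-0.2809, -1.3480]  P^+=[0.2139 0.0828; 0.0828 0.2506]
step 3: x^-=[-0.5763, -1.0700]  P^-=[0.3735 0.1566; 0.1566 0.2665]  S=[0.8831]  K=[0.4282; 0.1864]  nu=[4.4384]  x^+=[1.3243, -0.2428]  P^+=[0.2115 0.0861; 0.0861 0.2358]
step 4: x^-=[1.1336, 0.0960]  P^-=[0.3721 0.1559; 0.1559 0.2591]  S=[0.8817]  K=[0.4273; 0.1856]  nu=[-2.8965]  x^+=[-0.1042, -0.4416]  P^+=[0.2111 0.0859; 0.0859 0.2287]
step 5: x^-=[-0.1998, -0.3531]  P^-=[0.3713 0.1544; 0.1544 0.2550]  S=[0.8808]  K=[0.4268; 0.1840]  nu=[2.2204]  x^+=[0.7479, 0.0554]  P^+=[0.2108 0.0852; 0.0852 0.2252]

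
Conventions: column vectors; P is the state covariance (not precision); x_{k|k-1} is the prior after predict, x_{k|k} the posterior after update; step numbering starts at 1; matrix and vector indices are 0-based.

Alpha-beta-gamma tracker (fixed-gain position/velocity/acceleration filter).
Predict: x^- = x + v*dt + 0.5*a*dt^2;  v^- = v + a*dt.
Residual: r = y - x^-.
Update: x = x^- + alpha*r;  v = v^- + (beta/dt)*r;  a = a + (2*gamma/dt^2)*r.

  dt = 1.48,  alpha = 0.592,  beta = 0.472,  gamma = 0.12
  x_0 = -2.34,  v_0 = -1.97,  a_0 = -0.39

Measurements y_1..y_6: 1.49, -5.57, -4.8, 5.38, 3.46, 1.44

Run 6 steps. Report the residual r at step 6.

resid = -9.9945

step 1: x_pred=-5.6827  r=7.1727  x^+=-1.4365  v^+=-0.2597  a^+=0.3959
step 2: x_pred=-1.3872  r=-4.1828  x^+=-3.8634  v^+=-1.0077  a^+=-0.0624
step 3: x_pred=-5.4232  r=0.6232  x^+=-5.0543  v^+=-0.9013  a^+=0.0059
step 4: x_pred=-6.3818  r=11.7618  x^+=0.5812  v^+=2.8584  a^+=1.2946
step 5: x_pred=6.2295  r=-2.7695  x^+=4.5900  v^+=3.8912  a^+=0.9912
step 6: x_pred=11.4345  r=-9.9945  x^+=5.5177  v^+=2.1707  a^+=-0.1039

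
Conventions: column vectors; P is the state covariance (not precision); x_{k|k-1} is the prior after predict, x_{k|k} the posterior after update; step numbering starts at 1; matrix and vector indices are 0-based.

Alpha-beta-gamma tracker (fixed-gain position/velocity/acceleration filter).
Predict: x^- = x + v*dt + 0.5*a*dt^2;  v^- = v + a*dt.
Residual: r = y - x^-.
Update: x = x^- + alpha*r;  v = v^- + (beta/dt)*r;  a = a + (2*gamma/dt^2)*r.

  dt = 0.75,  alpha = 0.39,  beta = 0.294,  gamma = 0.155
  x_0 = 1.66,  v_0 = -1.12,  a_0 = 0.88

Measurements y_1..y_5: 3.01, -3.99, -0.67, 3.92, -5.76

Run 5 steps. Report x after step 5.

x_post = -2.1492

step 1: x_pred=1.0675  r=1.9425  x^+=1.8251  v^+=0.3015  a^+=1.9505
step 2: x_pred=2.5998  r=-6.5898  x^+=0.0298  v^+=-0.8188  a^+=-1.6812
step 3: x_pred=-1.0572  r=0.3872  x^+=-0.9062  v^+=-1.9279  a^+=-1.4678
step 4: x_pred=-2.7649  r=6.6849  x^+=-0.1578  v^+=-0.4082  a^+=2.2164
step 5: x_pred=0.1594  r=-5.9194  x^+=-2.1492  v^+=-1.0664  a^+=-1.0459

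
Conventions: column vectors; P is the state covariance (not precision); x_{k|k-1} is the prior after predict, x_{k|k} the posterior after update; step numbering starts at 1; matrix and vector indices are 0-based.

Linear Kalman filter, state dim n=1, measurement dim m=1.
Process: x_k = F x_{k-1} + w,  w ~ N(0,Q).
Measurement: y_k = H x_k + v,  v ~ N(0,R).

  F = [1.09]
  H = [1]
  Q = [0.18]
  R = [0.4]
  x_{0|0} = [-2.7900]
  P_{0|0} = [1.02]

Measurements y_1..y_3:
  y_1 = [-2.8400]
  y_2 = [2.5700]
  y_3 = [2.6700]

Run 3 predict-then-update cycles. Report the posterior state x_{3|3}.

step 1: x^-=[-3.0411]  P^-=[1.3919]  S=[1.7919]  K=[0.7768]  nu=[0.2011]  x^+=[-2.8849]  P^+=[0.3107]
step 2: x^-=[-3.1445]  P^-=[0.5492]  S=[0.9492]  K=[0.5786]  nu=[5.7145]  x^+=[0.1617]  P^+=[0.2314]
step 3: x^-=[0.1763]  P^-=[0.4550]  S=[0.8550]  K=[0.5321]  nu=[2.4937]  x^+=[1.5033]  P^+=[0.2129]

x_post = [1.5033]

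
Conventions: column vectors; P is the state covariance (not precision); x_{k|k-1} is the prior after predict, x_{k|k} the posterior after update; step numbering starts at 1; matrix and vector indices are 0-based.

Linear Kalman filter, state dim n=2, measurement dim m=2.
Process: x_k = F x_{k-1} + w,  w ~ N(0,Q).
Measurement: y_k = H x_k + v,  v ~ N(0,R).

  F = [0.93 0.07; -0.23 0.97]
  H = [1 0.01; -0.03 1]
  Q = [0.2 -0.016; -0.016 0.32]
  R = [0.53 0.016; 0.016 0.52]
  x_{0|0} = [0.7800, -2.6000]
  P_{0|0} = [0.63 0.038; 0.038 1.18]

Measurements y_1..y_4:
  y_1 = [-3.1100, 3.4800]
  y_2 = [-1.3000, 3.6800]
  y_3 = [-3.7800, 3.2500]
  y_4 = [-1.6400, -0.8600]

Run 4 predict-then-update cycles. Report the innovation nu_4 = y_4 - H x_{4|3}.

innov = [0.2379, -4.6507]

step 1: x^-=[0.5434, -2.7014]  P^-=[0.7556 -0.0370; -0.0370 1.4466]  S=[1.2850 -0.0292; -0.0292 1.9695]  K=[0.5872 -0.0216; -0.0008 0.7351]  nu=[-3.6264, 6.1977]  x^+=[-1.7199, 1.8573]  P^+=[0.3108 0.0075; 0.0075 0.3824]
step 2: x^-=[-1.4695, 2.1971]  P^-=[0.4717 -0.0499; -0.0499 0.6929]  S=[1.0007 -0.0411; -0.0411 1.2164]  K=[0.4693 -0.0368; -0.0195 0.5703]  nu=[0.1476, 1.4388]  x^+=[-1.4532, 3.0147]  P^+=[0.2482 -0.0042; -0.0042 0.2961]
step 3: x^-=[-1.1405, 3.2585]  P^-=[0.4156 -0.0527; -0.0527 0.6136]  S=[0.9446 -0.0430; -0.0430 1.1371]  K=[0.4375 -0.0407; -0.0247 0.5401]  nu=[-2.6721, -0.0427]  x^+=[-2.3079, 3.3014]  P^+=[0.2313 -0.0072; -0.0072 0.2802]
step 4: x^-=[-1.9152, 3.7332]  P^-=[0.4005 -0.0529; -0.0529 0.5991]  S=[0.9295 -0.0429; -0.0429 1.1227]  K=[0.4284 -0.0414; -0.0258 0.5341]  nu=[0.2379, -4.6507]  x^+=[-1.6206, 1.2432]  P^+=[0.2265 -0.0079; -0.0079 0.2771]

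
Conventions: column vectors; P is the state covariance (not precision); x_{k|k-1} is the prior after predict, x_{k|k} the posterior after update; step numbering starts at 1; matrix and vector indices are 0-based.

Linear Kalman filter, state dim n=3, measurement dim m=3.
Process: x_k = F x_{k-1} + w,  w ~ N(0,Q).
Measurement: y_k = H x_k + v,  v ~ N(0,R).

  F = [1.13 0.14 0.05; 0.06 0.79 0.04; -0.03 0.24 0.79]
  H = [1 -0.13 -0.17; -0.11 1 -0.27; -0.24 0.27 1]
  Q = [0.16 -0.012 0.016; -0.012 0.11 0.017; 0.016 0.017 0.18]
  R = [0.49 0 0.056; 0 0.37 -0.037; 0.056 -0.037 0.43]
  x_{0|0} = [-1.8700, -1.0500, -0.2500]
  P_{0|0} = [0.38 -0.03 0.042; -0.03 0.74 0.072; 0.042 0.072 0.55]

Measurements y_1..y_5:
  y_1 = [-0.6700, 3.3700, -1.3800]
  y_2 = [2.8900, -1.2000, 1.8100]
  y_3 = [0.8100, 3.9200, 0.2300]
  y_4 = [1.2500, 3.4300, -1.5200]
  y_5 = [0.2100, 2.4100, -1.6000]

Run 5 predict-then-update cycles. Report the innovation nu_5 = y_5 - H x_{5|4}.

innov = [-1.4744, 1.1432, -1.6787]

step 1: x^-=[-2.2726, -0.9517, -0.3934]  P^-=[0.6574 0.0749 0.0880; 0.0749 0.5760 0.2218; 0.0880 0.2218 0.5920]  S=[1.1346 -0.0960 -0.1475; -0.0960 0.8660 0.1575; -0.1475 0.1575 1.1697]  K=[0.5636 0.0337 0.0242; 0.0443 0.5478 0.2390; 0.0316 -0.0357 0.5481]  nu=[1.4120, 3.9655, -1.2751]  x^+=[-1.3739, 0.9784, -1.1893]  P^+=[0.3027 0.0704 0.0944; 0.0704 0.2135 0.0442; 0.0944 0.0442 0.2495]
step 2: x^-=[-1.4750, 0.6430, -0.6635]  P^-=[0.5849 0.1026 0.1311; 0.1026 0.2547 0.0966; 0.1311 0.0966 0.3595]  S=[1.0226 -0.0229 -0.0041; -0.0229 0.5910 0.0061; -0.0041 0.0061 0.8177]  K=[0.5378 0.0254 0.0250; 0.0608 0.3683 0.1696; 0.0572 -0.0275 0.4336]  nu=[4.3357, -2.1843, 1.9459]  x^+=[0.8500, 0.4322, 0.4885]  P^+=[0.2890 0.0650 0.0917; 0.0650 0.1475 0.0385; 0.0917 0.0385 0.2023]
step 3: x^-=[1.0454, 0.4119, 0.4641]  P^-=[0.5638 0.0891 0.1230; 0.0891 0.2125 0.0789; 0.1230 0.0789 0.3243]  S=[1.0053 -0.0260 -0.0010; -0.0260 0.5581 -0.0088; -0.0010 -0.0088 0.7743]  K=[0.5289 0.0138 0.0159; 0.0564 0.3300 0.1522; 0.0569 -0.0308 0.4080]  nu=[-0.1029, 3.7484, -0.0945]  x^+=[1.0412, 1.6289, 0.3044]  P^+=[0.2827 0.0593 0.0878; 0.0593 0.1324 0.0349; 0.0878 0.0349 0.1914]
step 4: x^-=[1.4198, 1.3615, 0.6002]  P^-=[0.5532 0.0815 0.1168; 0.0815 0.2022 0.0732; 0.1168 0.0732 0.3155]  S=[0.9981 -0.0293 -0.0043; -0.0293 0.5514 -0.0123; -0.0043 -0.0123 0.7651]  K=[0.5241 0.0082 0.0109; 0.0528 0.3207 0.1470; 0.0545 -0.0331 0.4014]  nu=[0.1092, 2.3868, -2.1470]  x^+=[1.4733, 1.8171, -0.3347]  P^+=[0.2793 0.0565 0.0855; 0.0565 0.1284 0.0332; 0.0855 0.0332 0.1884]
step 5: x^-=[1.9024, 1.5105, 0.1275]  P^-=[0.5476 0.0780 0.1137; 0.0780 0.1993 0.0713; 0.1137 0.0713 0.3130]  S=[0.9942 -0.0308 -0.0064; -0.0308 0.5499 -0.0134; -0.0064 -0.0134 0.7629]  K=[0.5214 0.0060 0.0088; 0.0510 0.3183 0.1454; 0.0530 -0.0342 0.3996]  nu=[-1.4744, 1.1432, -1.6787]  x^+=[1.1258, 1.5550, -0.6605]  P^+=[0.2775 0.0552 0.0844; 0.0552 0.1272 0.0325; 0.0844 0.0325 0.1875]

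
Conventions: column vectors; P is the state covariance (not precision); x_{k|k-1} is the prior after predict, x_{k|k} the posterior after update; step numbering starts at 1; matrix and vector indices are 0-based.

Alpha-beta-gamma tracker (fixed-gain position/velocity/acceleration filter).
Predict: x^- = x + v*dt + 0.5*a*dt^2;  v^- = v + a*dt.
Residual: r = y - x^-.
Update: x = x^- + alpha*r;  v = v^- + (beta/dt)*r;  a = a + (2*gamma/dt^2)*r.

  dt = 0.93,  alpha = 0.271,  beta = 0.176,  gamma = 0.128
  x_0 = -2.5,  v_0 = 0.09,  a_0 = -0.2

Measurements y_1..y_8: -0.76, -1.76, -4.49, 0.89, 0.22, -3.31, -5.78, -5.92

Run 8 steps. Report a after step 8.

a_post = -2.5478

step 1: x_pred=-2.5028  r=1.7428  x^+=-2.0305  v^+=0.2338  a^+=0.3158
step 2: x_pred=-1.6765  r=-0.0835  x^+=-1.6991  v^+=0.5117  a^+=0.2911
step 3: x_pred=-1.0973  r=-3.3927  x^+=-2.0167  v^+=0.1404  a^+=-0.7131
step 4: x_pred=-2.1945  r=3.0845  x^+=-1.3586  v^+=0.0610  a^+=0.1999
step 5: x_pred=-1.2154  r=1.4354  x^+=-0.8264  v^+=0.5185  a^+=0.6248
step 6: x_pred=-0.0740  r=-3.2360  x^+=-0.9510  v^+=0.4872  a^+=-0.3330
step 7: x_pred=-0.6420  r=-5.1380  x^+=-2.0344  v^+=-0.7949  a^+=-1.8538
step 8: x_pred=-3.5754  r=-2.3446  x^+=-4.2108  v^+=-2.9627  a^+=-2.5478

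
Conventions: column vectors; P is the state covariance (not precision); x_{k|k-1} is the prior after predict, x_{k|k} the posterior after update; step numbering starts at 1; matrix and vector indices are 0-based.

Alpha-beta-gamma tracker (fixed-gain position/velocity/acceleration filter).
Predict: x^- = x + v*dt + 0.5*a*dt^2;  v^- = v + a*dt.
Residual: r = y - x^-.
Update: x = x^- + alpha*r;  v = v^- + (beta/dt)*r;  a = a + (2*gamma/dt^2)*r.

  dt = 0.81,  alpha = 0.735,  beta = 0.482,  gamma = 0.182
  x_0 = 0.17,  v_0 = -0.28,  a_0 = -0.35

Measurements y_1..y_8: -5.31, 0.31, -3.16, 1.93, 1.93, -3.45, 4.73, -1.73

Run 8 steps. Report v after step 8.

v_post = -2.3173

step 1: x_pred=-0.1716  r=-5.1384  x^+=-3.9483  v^+=-3.6212  a^+=-3.2007
step 2: x_pred=-7.9315  r=8.2415  x^+=-1.8740  v^+=-1.3096  a^+=1.3716
step 3: x_pred=-2.4848  r=-0.6752  x^+=-2.9811  v^+=-0.6004  a^+=0.9970
step 4: x_pred=-3.1403  r=5.0703  x^+=0.5864  v^+=3.2243  a^+=3.8100
step 5: x_pred=4.4479  r=-2.5179  x^+=2.5972  v^+=4.8121  a^+=2.4130
step 6: x_pred=7.2866  r=-10.7366  x^+=-0.6048  v^+=0.3777  a^+=-3.5436
step 7: x_pred=-1.4613  r=6.1913  x^+=3.0893  v^+=1.1916  a^+=-0.1087
step 8: x_pred=4.0189  r=-5.7489  x^+=-0.2066  v^+=-2.3173  a^+=-3.2981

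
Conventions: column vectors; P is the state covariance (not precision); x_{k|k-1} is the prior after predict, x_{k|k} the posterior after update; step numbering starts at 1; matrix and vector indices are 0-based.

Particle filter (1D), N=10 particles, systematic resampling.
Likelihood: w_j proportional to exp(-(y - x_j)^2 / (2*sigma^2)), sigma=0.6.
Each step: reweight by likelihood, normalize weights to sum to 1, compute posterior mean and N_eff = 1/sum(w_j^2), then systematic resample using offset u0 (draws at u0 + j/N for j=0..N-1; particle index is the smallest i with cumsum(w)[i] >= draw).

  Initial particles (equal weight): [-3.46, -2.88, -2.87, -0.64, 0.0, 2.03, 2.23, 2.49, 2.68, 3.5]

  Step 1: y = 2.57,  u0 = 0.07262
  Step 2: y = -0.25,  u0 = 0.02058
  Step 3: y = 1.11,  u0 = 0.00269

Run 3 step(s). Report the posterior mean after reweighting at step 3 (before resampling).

step 1: w=[0.0000, 0.0000, 0.0000, 0.0000, 0.0000, 0.1758, 0.2245, 0.2612, 0.2592, 0.0793]  mean=2.4800  Neff=4.4844  idx=[5, 5, 6, 6, 7, 7, 8, 8, 8, 9]
step 2: w=[0.3786, 0.3786, 0.1009, 0.1009, 0.0153, 0.0153, 0.0034, 0.0034, 0.0034, 0.0000]  mean=2.0912  Neff=3.2513  idx=[0, 0, 0, 0, 1, 1, 1, 1, 2, 3]
step 3: w=[0.1095, 0.1095, 0.1095, 0.1095, 0.1095, 0.1095, 0.1095, 0.1095, 0.0621, 0.0621]  mean=2.0548  Neff=9.6536  idx=[0, 0, 1, 2, 3, 4, 5, 6, 7, 8]

post_mean = 2.0548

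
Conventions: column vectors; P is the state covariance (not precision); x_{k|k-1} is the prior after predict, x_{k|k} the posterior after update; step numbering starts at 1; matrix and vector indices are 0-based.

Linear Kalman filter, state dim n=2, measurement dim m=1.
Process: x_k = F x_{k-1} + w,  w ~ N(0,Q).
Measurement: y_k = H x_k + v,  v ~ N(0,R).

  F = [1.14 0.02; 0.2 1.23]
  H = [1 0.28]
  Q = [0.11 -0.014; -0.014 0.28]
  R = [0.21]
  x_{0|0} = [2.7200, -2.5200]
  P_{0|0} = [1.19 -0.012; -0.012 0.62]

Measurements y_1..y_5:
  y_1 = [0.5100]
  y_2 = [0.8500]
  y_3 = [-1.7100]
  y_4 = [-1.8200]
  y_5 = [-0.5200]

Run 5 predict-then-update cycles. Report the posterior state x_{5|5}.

x_post = [0.8757, -7.0638]

step 1: x^-=[3.0504, -2.5556]  P^-=[1.6562 0.2557; 0.2557 1.2597]  S=[2.1082]  K=[0.8196; 0.2886]  nu=[-1.8248]  x^+=[1.5548, -3.0822]  P^+=[0.2401 -0.2429; -0.2429 1.0841]
step 2: x^-=[1.7108, -3.4802]  P^-=[0.4114 -0.2742; -0.2742 1.8102]  S=[0.6098]  K=[0.5488; 0.3815]  nu=[0.1136]  x^+=[1.7732, -3.4368]  P^+=[0.2278 -0.4019; -0.4019 1.7215]
step 3: x^-=[1.9527, -3.8727]  P^-=[0.3884 -0.4849; -0.4849 2.6958]  S=[0.5382]  K=[0.4694; 0.5016]  nu=[-2.5783]  x^+=[0.7425, -5.1660]  P^+=[0.2698 -0.6116; -0.6116 2.5604]
step 4: x^-=[0.7431, -6.2056]  P^-=[0.4338 -0.7495; -0.7495 3.8635]  S=[0.5270]  K=[0.4249; 0.6306]  nu=[-0.8255]  x^+=[0.3923, -6.7262]  P^+=[0.3386 -0.8907; -0.8907 3.6540]
step 5: x^-=[0.3127, -8.1948]  P^-=[0.5109 -1.0994; -1.0994 5.3834]  S=[0.5273]  K=[0.3851; 0.7736]  nu=[1.4618]  x^+=[0.8757, -7.0638]  P^+=[0.4327 -1.2565; -1.2565 5.0678]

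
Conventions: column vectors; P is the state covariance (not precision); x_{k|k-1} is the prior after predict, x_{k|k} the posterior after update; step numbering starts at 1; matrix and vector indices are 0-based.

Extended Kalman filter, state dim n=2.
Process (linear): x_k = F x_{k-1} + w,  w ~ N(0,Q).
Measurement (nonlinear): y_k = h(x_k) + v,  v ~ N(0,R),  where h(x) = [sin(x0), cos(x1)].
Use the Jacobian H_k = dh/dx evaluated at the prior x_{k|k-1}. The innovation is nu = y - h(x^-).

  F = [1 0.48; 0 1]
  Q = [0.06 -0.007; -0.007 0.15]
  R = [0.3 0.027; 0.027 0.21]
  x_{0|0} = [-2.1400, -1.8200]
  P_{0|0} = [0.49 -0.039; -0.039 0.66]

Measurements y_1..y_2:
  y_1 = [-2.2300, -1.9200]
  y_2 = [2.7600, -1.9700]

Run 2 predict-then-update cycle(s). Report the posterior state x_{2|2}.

x_post = [-4.6637, -3.5956]

step 1: x^-=[-3.0136, -1.8200]  P^-=[0.6646 0.2708; 0.2708 0.8100]  H_jac=[-0.9918 0.0000; 0.0000 0.9691]  S=[0.9538 -0.2333; -0.2333 0.9707]  K=[-0.6640 0.1108; -0.0890 0.7872]  nu=[-2.1024, -1.6734]  x^+=[-1.8029, -2.9502]  P^+=[0.1978 0.0055; 0.0055 0.1681]
step 2: x^-=[-3.2190, -2.9502]  P^-=[0.3019 0.0792; 0.0792 0.3181]  H_jac=[-0.9970 0.0000; 0.0000 0.1903]  S=[0.6000 0.0120; 0.0120 0.2215]  K=[-0.5034 0.0952; -0.1372 0.2807]  nu=[2.6827, -0.9883]  x^+=[-4.6637, -3.5956]  P^+=[0.1489 0.0337; 0.0337 0.2903]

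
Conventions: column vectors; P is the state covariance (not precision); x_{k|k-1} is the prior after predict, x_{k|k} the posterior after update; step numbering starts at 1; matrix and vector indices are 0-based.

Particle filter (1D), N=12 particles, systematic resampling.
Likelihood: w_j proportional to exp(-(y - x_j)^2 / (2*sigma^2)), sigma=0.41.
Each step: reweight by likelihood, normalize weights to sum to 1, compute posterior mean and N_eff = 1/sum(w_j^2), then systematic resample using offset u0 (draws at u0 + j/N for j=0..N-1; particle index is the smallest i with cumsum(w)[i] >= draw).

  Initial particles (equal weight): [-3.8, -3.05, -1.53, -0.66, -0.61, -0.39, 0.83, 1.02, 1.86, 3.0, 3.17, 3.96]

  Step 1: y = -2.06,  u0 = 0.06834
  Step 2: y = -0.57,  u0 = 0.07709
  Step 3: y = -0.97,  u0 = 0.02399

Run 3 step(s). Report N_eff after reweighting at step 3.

step 1: w=[0.0002, 0.1099, 0.8795, 0.0060, 0.0039, 0.0005, 0.0000, 0.0000, 0.0000, 0.0000, 0.0000, 0.0000]  mean=-1.6883  Neff=1.2729  idx=[1, 2, 2, 2, 2, 2, 2, 2, 2, 2, 2, 2]
step 2: w=[0.0000, 0.0909, 0.0909, 0.0909, 0.0909, 0.0909, 0.0909, 0.0909, 0.0909, 0.0909, 0.0909, 0.0909]  mean=-1.5300  Neff=11.0000  idx=[1, 2, 3, 4, 5, 6, 7, 8, 9, 10, 11, 11]
step 3: w=[0.0833, 0.0833, 0.0833, 0.0833, 0.0833, 0.0833, 0.0833, 0.0833, 0.0833, 0.0833, 0.0833, 0.0833]  mean=-1.5300  Neff=12.0000  idx=[0, 1, 2, 3, 4, 5, 6, 7, 8, 9, 10, 11]

N_eff = 12.0000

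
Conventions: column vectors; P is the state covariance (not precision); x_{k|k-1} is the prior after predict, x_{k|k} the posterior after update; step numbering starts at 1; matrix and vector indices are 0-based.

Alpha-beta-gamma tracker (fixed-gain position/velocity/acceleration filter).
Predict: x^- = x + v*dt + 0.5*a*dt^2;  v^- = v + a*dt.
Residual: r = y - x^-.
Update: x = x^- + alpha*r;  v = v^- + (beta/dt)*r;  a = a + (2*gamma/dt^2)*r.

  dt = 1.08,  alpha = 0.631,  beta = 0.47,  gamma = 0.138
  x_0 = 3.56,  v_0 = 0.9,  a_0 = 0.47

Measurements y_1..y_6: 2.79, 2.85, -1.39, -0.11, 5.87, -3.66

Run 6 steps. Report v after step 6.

step 1: x_pred=4.8061  r=-2.0161  x^+=3.5339  v^+=0.5302  a^+=-0.0071
step 2: x_pred=4.1025  r=-1.2525  x^+=3.3122  v^+=-0.0225  a^+=-0.3034
step 3: x_pred=3.1109  r=-4.5009  x^+=0.2708  v^+=-2.3089  a^+=-1.3685
step 4: x_pred=-3.0209  r=2.9109  x^+=-1.1841  v^+=-2.5201  a^+=-0.6797
step 5: x_pred=-4.3022  r=10.1722  x^+=2.1165  v^+=1.1726  a^+=1.7273
step 6: x_pred=4.3903  r=-8.0503  x^+=-0.6894  v^+=-0.4652  a^+=-0.1776

v_post = -0.4652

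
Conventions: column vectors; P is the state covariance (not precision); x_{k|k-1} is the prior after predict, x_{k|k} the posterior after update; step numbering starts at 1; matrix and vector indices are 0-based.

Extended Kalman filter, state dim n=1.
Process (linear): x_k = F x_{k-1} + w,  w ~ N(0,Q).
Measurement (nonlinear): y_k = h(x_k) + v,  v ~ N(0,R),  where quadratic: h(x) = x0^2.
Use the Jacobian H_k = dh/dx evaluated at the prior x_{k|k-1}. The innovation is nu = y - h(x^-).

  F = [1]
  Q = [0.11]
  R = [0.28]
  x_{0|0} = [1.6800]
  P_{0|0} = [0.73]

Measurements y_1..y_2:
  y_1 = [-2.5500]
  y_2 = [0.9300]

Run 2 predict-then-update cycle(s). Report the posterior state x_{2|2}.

x_post = [0.2347]

step 1: x^-=[1.6800]  P^-=[0.8400]  H_jac=[3.3600]  S=[9.7633]  K=[0.2891]  nu=[-5.3724]  x^+=[0.1269]  P^+=[0.0241]
step 2: x^-=[0.1269]  P^-=[0.1341]  H_jac=[0.2539]  S=[0.2886]  K=[0.1179]  nu=[0.9139]  x^+=[0.2347]  P^+=[0.1301]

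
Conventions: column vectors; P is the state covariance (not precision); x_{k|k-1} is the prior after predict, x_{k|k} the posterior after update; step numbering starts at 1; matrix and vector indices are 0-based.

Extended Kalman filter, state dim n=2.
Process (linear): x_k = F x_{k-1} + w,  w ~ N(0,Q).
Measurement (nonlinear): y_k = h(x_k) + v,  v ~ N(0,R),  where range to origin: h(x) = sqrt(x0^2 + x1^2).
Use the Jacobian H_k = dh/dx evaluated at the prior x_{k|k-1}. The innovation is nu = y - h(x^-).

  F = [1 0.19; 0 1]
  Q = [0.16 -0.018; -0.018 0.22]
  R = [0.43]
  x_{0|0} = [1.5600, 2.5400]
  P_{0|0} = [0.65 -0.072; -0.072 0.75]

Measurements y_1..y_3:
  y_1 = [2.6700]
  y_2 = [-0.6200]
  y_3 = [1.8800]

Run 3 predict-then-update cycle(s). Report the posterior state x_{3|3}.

step 1: x^-=[2.0426, 2.5400]  P^-=[0.8097 0.0525; 0.0525 0.9700]  H_jac=[0.6267 0.7793]  S=[1.3883]  K=[0.3950; 0.5682]  nu=[-0.5894]  x^+=[1.8098, 2.2051]  P^+=[0.5931 -0.2590; -0.2590 0.5218]
step 2: x^-=[2.2288, 2.2051]  P^-=[0.6735 -0.1779; -0.1779 0.7418]  H_jac=[0.7109 0.7033]  S=[0.9594]  K=[0.3686; 0.4120]  nu=[-3.7553]  x^+=[0.8445, 0.6580]  P^+=[0.5432 -0.3236; -0.3236 0.5790]
step 3: x^-=[0.9695, 0.6580]  P^-=[0.6011 -0.2316; -0.2316 0.7990]  H_jac=[0.8274 0.5616]  S=[0.8783]  K=[0.4182; 0.2927]  nu=[0.7083]  x^+=[1.2657, 0.8653]  P^+=[0.4475 -0.3391; -0.3391 0.7238]

x_post = [1.2657, 0.8653]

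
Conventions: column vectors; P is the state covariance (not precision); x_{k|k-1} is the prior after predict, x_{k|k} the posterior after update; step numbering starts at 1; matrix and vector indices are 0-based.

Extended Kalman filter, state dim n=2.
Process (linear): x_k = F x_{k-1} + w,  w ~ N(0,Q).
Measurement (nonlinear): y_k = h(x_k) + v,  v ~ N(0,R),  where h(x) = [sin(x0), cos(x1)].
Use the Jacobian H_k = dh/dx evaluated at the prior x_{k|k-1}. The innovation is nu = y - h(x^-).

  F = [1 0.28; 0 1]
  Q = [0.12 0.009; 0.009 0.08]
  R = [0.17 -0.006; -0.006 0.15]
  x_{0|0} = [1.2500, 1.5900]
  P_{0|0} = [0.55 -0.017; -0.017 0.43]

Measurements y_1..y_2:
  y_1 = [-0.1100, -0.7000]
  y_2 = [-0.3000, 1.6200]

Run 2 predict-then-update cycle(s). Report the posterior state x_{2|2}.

step 1: x^-=[1.6952, 1.5900]  P^-=[0.6942 0.1124; 0.1124 0.5100]  H_jac=[-0.1241 0.0000; 0.0000 -0.9998]  S=[0.1807 0.0079; 0.0079 0.6598]  K=[-0.4695 -0.1647; -0.0432 -0.7723]  nu=[-1.1023, -0.6808]  x^+=[2.3248, 2.1634]  P^+=[0.6352 0.0219; 0.0219 0.1156]
step 2: x^-=[2.9306, 2.1634]  P^-=[0.7766 0.0633; 0.0633 0.1956]  H_jac=[-0.9778 0.0000; 0.0000 -0.8295]  S=[0.9125 0.0453; 0.0453 0.2846]  K=[-0.8296 -0.0523; -0.0398 -0.5638]  nu=[-0.5095, 2.1785]  x^+=[3.2392, 0.9554]  P^+=[0.1439 0.0035; 0.0035 0.1017]

x_post = [3.2392, 0.9554]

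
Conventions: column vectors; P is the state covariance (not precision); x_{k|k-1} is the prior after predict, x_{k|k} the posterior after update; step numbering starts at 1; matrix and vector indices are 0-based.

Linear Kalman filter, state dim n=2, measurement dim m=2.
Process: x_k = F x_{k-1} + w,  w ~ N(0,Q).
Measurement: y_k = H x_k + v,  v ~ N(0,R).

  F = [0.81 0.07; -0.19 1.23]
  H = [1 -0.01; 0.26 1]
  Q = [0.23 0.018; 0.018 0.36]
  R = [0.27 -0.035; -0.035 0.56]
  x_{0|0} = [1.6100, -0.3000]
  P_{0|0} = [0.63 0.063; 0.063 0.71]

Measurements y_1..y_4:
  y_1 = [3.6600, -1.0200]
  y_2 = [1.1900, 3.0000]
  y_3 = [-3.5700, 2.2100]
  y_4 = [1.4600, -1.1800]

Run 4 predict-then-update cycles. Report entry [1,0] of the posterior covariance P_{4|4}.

P_post[1,0] = -0.0348

step 1: x^-=[1.2831, -0.6749]  P^-=[0.6540 0.0441; 0.0441 1.4275]  S=[0.9232 0.1647; 0.1647 2.0546]  K=[0.6993 0.0482; -0.0940 0.7079]  nu=[2.3702, -0.6787]  x^+=[2.9078, -1.3782]  P^+=[0.1867 -0.0460; -0.0460 0.4117]
step 2: x^-=[2.2589, -2.2476]  P^-=[0.3493 -0.0205; -0.0205 1.0111]  S=[0.6198 0.0252; 0.0252 1.5840]  K=[0.5624 0.0354; -0.0753 0.6361]  nu=[-1.0913, 4.6603]  x^+=[1.8101, 0.7992]  P^+=[0.1502 -0.0389; -0.0389 0.3690]
step 3: x^-=[1.5221, 0.6391]  P^-=[0.3260 -0.0116; -0.0116 0.9419]  S=[0.5963 0.0288; 0.0288 1.5179]  K=[0.5450 0.0379; -0.0651 0.6198]  nu=[-5.0857, 1.1752]  x^+=[-1.2052, 1.6987]  P^+=[0.1455 -0.0357; -0.0357 0.3586]
step 4: x^-=[-0.8573, 2.3184]  P^-=[0.3232 -0.0086; -0.0086 0.9245]  S=[0.5934 0.0312; 0.0312 1.5019]  K=[0.5427 0.0389; -0.0624 0.6154]  nu=[2.3405, -3.2755]  x^+=[0.2852, 0.1566]  P^+=[0.1448 -0.0348; -0.0348 0.3559]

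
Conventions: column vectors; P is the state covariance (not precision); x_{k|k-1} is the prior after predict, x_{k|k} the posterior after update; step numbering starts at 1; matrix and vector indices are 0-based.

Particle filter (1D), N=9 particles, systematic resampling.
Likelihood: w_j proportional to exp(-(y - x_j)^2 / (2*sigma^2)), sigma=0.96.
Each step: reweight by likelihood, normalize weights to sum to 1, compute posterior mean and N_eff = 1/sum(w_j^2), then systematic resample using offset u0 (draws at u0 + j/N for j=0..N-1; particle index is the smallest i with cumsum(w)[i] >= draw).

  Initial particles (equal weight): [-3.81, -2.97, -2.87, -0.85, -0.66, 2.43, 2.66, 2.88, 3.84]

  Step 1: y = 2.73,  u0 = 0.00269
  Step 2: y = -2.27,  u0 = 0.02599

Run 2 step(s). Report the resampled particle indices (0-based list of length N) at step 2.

resampled_idx = [0, 0, 1, 1, 1, 2, 2, 3, 5]

step 1: w=[0.0000, 0.0000, 0.0000, 0.0003, 0.0006, 0.2758, 0.2888, 0.2861, 0.1484]  mean=2.8318  Neff=3.7969  idx=[5, 5, 5, 6, 6, 6, 7, 7, 8]
step 2: w=[0.2449, 0.2449, 0.2449, 0.0736, 0.0736, 0.0736, 0.0221, 0.0221, 0.0001]  mean=2.5008  Neff=5.0707  idx=[0, 0, 1, 1, 1, 2, 2, 3, 5]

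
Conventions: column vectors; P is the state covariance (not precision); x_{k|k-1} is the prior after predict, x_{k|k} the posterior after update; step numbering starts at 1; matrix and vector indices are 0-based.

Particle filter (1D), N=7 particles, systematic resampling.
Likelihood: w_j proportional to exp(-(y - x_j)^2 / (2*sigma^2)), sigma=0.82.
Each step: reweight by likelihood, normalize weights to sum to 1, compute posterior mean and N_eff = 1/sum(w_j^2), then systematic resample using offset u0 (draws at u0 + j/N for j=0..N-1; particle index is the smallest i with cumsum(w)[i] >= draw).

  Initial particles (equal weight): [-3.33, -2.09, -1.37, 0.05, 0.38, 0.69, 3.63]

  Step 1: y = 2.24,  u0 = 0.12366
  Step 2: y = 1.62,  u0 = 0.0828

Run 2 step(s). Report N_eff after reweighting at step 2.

N_eff = 3.7042

step 1: w=[0.0000, 0.0000, 0.0001, 0.0554, 0.1497, 0.3286, 0.4662]  mean=1.9784  Neff=2.8509  idx=[4, 5, 5, 6, 6, 6, 6]
step 2: w=[0.2032, 0.3352, 0.3352, 0.0316, 0.0316, 0.0316, 0.0316]  mean=0.9987  Neff=3.7042  idx=[0, 1, 1, 1, 2, 2, 5]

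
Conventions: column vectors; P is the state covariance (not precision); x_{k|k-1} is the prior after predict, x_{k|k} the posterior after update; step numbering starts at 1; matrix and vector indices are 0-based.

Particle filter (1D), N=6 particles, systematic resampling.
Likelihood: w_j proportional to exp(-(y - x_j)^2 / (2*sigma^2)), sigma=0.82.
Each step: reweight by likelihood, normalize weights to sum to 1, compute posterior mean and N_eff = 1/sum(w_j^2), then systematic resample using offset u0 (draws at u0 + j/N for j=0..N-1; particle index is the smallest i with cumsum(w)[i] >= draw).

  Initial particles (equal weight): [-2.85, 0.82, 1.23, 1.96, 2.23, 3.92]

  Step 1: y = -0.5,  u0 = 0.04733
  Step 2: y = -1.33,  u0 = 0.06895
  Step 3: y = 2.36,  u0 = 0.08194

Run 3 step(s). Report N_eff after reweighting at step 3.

N_eff = 5.2174

step 1: w=[0.0398, 0.6624, 0.2614, 0.0269, 0.0095, 0.0000]  mean=0.8250  Neff=1.9627  idx=[1, 1, 1, 1, 2, 2]
step 2: w=[0.2234, 0.2234, 0.2234, 0.2234, 0.0531, 0.0531]  mean=0.8636  Neff=4.8703  idx=[0, 1, 1, 2, 3, 4]
step 3: w=[0.1378, 0.1378, 0.1378, 0.1378, 0.1378, 0.3110]  mean=0.9475  Neff=5.2174  idx=[0, 1, 3, 4, 5, 5]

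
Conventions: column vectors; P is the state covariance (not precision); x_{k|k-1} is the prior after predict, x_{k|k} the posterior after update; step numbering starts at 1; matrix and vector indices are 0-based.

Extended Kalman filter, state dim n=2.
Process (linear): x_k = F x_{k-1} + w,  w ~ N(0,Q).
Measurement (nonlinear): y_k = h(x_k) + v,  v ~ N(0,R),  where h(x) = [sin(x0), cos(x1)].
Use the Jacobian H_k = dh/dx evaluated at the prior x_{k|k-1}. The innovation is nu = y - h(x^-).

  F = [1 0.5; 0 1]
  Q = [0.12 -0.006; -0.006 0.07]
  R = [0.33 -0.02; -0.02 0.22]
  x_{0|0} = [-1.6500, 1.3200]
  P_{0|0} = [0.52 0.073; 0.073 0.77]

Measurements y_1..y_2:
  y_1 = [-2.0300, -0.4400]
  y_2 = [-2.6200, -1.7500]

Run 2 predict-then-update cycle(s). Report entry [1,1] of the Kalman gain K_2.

K[1,1] = -0.5147

step 1: x^-=[-0.9900, 1.3200]  P^-=[0.9055 0.4520; 0.4520 0.8400]  H_jac=[0.5487 0.0000; 0.0000 -0.9687]  S=[0.6026 -0.2602; -0.2602 1.0083]  K=[0.7168 -0.2492; 0.0709 -0.7887]  nu=[-1.1940, -0.6882]  x^+=[-1.6744, 1.7781]  P^+=[0.4402 0.0714; 0.0714 0.1806]
step 2: x^-=[-0.7853, 1.7781]  P^-=[0.6768 0.1557; 0.1557 0.2506]  H_jac=[0.7072 0.0000; 0.0000 -0.9786]  S=[0.6684 -0.1277; -0.1277 0.4600]  K=[0.6893 -0.1398; 0.0664 -0.5147]  nu=[-1.9130, -1.5442]  x^+=[-1.8879, 2.4460]  P^+=[0.3256 0.0455; 0.0455 0.1171]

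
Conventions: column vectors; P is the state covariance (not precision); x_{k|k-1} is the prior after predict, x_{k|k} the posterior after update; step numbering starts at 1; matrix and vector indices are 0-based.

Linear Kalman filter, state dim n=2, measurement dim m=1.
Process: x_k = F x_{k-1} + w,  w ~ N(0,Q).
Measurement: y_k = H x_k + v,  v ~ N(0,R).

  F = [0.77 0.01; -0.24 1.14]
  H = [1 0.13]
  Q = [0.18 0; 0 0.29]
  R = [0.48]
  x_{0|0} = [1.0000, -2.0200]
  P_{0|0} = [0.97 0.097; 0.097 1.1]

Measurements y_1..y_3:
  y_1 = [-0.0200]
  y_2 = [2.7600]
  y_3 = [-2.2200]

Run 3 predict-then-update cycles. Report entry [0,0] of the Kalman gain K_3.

K[0,0] = 0.3527

step 1: x^-=[0.7498, -2.5428]  P^-=[0.7567 -0.0818; -0.0818 1.7224]  S=[1.2446]  K=[0.5995; 0.1142]  nu=[-0.4392]  x^+=[0.4865, -2.5930]  P^+=[0.3095 -0.1670; -0.1670 1.7061]
step 2: x^-=[0.3487, -3.0727]  P^-=[0.3611 -0.1839; -0.1839 2.6165]  S=[0.8375]  K=[0.4026; 0.1865]  nu=[2.8108]  x^+=[1.4803, -2.5484]  P^+=[0.2253 -0.2468; -0.2468 2.5873]
step 3: x^-=[1.1143, -3.2604]  P^-=[0.3101 -0.2282; -0.2282 3.8005]  S=[0.7950]  K=[0.3527; 0.3344]  nu=[-2.9105]  x^+=[0.0878, -4.2338]  P^+=[0.2112 -0.3220; -0.3220 3.7116]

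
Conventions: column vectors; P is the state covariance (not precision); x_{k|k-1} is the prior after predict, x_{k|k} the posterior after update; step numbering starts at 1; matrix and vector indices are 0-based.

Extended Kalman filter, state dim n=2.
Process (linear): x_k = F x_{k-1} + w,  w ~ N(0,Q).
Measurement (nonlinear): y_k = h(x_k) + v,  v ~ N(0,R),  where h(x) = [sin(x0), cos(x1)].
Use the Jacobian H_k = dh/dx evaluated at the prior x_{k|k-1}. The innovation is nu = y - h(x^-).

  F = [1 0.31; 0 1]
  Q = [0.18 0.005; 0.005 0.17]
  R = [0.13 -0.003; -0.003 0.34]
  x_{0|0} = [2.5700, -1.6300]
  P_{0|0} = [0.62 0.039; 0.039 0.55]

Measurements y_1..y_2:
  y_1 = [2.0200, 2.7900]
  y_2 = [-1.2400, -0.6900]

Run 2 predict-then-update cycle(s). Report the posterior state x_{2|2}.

x_post = [-1.1239, 0.1006]

step 1: x^-=[2.0647, -1.6300]  P^-=[0.8770 0.2145; 0.2145 0.7200]  H_jac=[-0.4741 0.0000; 0.0000 0.9982]  S=[0.3271 -0.1045; -0.1045 1.0575]  K=[-1.2457 0.0794; -0.0968 0.6701]  nu=[1.1395, 2.8492]  x^+=[0.8713, 0.1690]  P^+=[0.3421 0.0308; 0.0308 0.2285]
step 2: x^-=[0.9237, 0.1690]  P^-=[0.5631 0.1066; 0.1066 0.3985]  H_jac=[0.6029 0.0000; 0.0000 -0.1682]  S=[0.3347 -0.0138; -0.0138 0.3513]  K=[1.0140 -0.0112; 0.1845 -0.1835]  nu=[-2.0379, -1.6758]  x^+=[-1.1239, 0.1006]  P^+=[0.2187 0.0407; 0.0407 0.3744]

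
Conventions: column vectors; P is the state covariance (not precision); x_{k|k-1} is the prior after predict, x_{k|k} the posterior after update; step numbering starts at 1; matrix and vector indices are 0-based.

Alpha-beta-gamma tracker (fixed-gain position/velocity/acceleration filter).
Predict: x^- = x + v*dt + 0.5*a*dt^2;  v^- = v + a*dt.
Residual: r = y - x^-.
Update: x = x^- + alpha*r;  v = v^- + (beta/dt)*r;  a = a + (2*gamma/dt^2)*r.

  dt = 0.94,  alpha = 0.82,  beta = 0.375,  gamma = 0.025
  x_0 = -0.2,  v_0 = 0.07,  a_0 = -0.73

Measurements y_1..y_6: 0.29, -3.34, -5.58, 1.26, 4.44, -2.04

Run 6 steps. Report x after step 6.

x_post = -0.7289

step 1: x_pred=-0.4567  r=0.7467  x^+=0.1556  v^+=-0.3183  a^+=-0.6877
step 2: x_pred=-0.4475  r=-2.8925  x^+=-2.8193  v^+=-2.1187  a^+=-0.8514
step 3: x_pred=-5.1871  r=-0.3929  x^+=-5.5093  v^+=-3.0758  a^+=-0.8737
step 4: x_pred=-8.7865  r=10.0465  x^+=-0.5484  v^+=0.1109  a^+=-0.3052
step 5: x_pred=-0.5790  r=5.0190  x^+=3.5366  v^+=1.8263  a^+=-0.0212
step 6: x_pred=5.2439  r=-7.2839  x^+=-0.7289  v^+=-1.0994  a^+=-0.4333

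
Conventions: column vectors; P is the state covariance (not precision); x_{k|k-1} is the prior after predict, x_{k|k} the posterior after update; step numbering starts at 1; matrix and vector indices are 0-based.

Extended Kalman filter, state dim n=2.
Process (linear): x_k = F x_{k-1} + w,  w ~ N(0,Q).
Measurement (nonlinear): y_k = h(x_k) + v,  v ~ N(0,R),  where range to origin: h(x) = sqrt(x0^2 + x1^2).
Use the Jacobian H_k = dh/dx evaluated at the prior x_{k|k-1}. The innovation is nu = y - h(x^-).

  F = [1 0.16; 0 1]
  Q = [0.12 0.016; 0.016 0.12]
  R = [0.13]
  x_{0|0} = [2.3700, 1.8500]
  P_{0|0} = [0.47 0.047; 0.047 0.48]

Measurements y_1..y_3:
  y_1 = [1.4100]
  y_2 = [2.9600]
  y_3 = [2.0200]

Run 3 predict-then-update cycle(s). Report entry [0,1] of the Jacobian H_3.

step 1: x^-=[2.6660, 1.8500]  P^-=[0.6173 0.1398; 0.1398 0.6000]  H_jac=[0.8216 0.5701]  S=[0.8727]  K=[0.6725; 0.5236]  nu=[-1.8350]  x^+=[1.4319, 0.8892]  P^+=[0.2226 -0.1675; -0.1675 0.3608]
step 2: x^-=[1.5742, 0.8892]  P^-=[0.2983 -0.0938; -0.0938 0.4808]  H_jac=[0.8707 0.4918]  S=[0.3921]  K=[0.5447; 0.3948]  nu=[1.1520]  x^+=[2.2017, 1.3440]  P^+=[0.1819 -0.1781; -0.1781 0.4196]
step 3: x^-=[2.4168, 1.3440]  P^-=[0.2557 -0.0950; -0.0950 0.5396]  H_jac=[0.8739 0.4860]  S=[0.3721]  K=[0.4765; 0.4819]  nu=[-0.7454]  x^+=[2.0616, 0.9849]  P^+=[0.1712 -0.1804; -0.1804 0.4532]

H_jac[0,1] = 0.4860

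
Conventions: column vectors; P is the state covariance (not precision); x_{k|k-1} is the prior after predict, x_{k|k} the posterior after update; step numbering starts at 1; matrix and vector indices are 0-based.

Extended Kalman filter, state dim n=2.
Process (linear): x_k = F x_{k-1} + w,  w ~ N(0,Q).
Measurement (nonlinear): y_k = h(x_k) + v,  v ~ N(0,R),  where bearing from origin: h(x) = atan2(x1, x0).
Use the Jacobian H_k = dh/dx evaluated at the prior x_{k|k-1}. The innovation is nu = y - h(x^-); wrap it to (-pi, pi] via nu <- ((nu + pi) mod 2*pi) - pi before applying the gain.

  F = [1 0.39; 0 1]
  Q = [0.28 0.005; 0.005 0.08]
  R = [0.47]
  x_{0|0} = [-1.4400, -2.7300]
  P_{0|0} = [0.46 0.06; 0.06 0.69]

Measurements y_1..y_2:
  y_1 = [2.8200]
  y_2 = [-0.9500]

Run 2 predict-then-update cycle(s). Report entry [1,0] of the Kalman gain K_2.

step 1: x^-=[-2.5047, -2.7300]  P^-=[0.8917 0.3341; 0.3341 0.7700]  H_jac=[0.1989 -0.1825]  S=[0.5067]  K=[0.2297; -0.1462]  nu=[-1.1500]  x^+=[-2.7689, -2.5619]  P^+=[0.8650 0.3511; 0.3511 0.7592]
step 2: x^-=[-3.7680, -2.5619]  P^-=[1.5343 0.6522; 0.6522 0.8392]  H_jac=[0.1234 -0.1815]  S=[0.4918]  K=[0.1443; -0.1460]  nu=[1.5945]  x^+=[-3.5379, -2.7948]  P^+=[1.5241 0.6626; 0.6626 0.8287]

K[1,0] = -0.1460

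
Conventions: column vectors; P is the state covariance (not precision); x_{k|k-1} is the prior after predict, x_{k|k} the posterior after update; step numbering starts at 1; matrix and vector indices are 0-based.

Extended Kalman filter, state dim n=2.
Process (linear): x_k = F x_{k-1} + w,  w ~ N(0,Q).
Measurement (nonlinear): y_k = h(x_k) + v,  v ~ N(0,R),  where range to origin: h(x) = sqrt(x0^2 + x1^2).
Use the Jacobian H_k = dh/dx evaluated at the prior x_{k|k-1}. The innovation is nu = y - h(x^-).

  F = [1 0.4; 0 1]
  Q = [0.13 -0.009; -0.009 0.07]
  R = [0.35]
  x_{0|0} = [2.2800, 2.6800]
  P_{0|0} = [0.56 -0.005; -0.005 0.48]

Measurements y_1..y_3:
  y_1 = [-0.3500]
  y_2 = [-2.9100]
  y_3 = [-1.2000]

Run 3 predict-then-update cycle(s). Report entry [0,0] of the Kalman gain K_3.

step 1: x^-=[3.3520, 2.6800]  P^-=[0.7628 0.1780; 0.1780 0.5500]  H_jac=[0.7811 0.6245]  S=[1.2035]  K=[0.5874; 0.4009]  nu=[-4.6417]  x^+=[0.6254, 0.8191]  P^+=[0.3475 -0.1054; -0.1054 0.3566]
step 2: x^-=[0.9530, 0.8191]  P^-=[0.4502 0.0282; 0.0282 0.4266]  H_jac=[0.7584 0.6518]  S=[0.8181]  K=[0.4399; 0.3660]  nu=[-4.1666]  x^+=[-0.8797, -0.7060]  P^+=[0.2920 -0.1035; -0.1035 0.3170]
step 3: x^-=[-1.1621, -0.7060]  P^-=[0.3899 0.0143; 0.0143 0.3870]  H_jac=[-0.8547 -0.5192]  S=[0.7518]  K=[-0.4531; -0.2835]  nu=[-2.5598]  x^+=[-0.0023, 0.0197]  P^+=[0.2355 -0.0823; -0.0823 0.3265]

K[0,0] = -0.4531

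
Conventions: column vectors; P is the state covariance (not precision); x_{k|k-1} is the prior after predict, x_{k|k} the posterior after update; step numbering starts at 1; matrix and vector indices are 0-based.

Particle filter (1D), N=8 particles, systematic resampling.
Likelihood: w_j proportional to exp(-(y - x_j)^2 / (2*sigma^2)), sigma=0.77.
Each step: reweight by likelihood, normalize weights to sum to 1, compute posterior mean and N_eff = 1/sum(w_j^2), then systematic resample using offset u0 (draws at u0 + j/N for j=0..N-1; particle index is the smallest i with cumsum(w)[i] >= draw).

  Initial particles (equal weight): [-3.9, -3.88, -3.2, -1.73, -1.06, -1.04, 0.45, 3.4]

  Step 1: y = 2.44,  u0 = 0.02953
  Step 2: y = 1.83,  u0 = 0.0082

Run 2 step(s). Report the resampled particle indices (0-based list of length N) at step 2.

resampled_idx = [0, 0, 1, 2, 3, 4, 5, 6]

step 1: w=[0.0000, 0.0000, 0.0000, 0.0000, 0.0001, 0.0001, 0.0716, 0.9283]  mean=3.1882  Neff=1.1537  idx=[6, 7, 7, 7, 7, 7, 7, 7]
step 2: w=[0.1865, 0.1162, 0.1162, 0.1162, 0.1162, 0.1162, 0.1162, 0.1162]  mean=2.8500  Neff=7.7330  idx=[0, 0, 1, 2, 3, 4, 5, 6]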